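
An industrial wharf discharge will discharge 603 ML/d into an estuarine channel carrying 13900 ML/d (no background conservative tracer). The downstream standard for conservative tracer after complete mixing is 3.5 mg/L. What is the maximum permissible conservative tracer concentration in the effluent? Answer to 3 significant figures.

84.2 mg/L

At the limit, (Qr·Cr + Qe·Cₑ)/(Qr + Qe) = 3.5:
Cₑ = (14500·3.5 − 13900·0) / 603.0 = 84.18 mg/L.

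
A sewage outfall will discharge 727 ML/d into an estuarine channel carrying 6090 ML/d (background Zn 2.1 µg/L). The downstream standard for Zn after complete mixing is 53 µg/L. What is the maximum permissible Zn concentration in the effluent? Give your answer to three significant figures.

At the limit, (Qr·Cr + Qe·Cₑ)/(Qr + Qe) = 53:
Cₑ = (6817·53 − 6090·2.100) / 727.0 = 479.4 µg/L.

479 µg/L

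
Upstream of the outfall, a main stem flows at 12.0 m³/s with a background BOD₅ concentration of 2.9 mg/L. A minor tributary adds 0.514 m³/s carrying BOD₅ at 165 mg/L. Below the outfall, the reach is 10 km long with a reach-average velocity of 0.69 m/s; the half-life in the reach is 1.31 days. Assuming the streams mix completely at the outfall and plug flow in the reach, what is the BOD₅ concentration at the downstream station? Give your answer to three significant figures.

Mass balance: C = (12.00·2.900 + 0.5140·165.0) / 12.51 = 119.6/12.51 = 9.558 mg/L.
Travel time t = 10·1000 / 0.69 = 14490 s = 4.026 h.
Half-life 1.31 d → k = ln 2 / 1.31 = 0.5291 d⁻¹.
First-order decay: C = 9.558·exp(−k·t) = 9.558·0.9151 = 8.746 mg/L.

8.75 mg/L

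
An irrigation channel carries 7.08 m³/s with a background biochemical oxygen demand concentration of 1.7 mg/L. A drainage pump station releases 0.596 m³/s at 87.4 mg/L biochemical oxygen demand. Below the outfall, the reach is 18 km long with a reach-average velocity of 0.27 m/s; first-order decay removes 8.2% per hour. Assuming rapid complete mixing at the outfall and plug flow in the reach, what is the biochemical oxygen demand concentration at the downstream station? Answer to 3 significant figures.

1.71 mg/L

After mixing, C = (7.080·1.700 + 0.5960·87.40) / 7.676 = 64.13/7.676 = 8.354 mg/L.
Travel time t = 18·1000 / 0.27 = 66670 s = 18.52 h.
8.2%/h lost → k = −ln(1 − 0.082) = 0.08556 h⁻¹.
Applying C = C₀e^(−kt): 8.354 × 0.2051 = 1.713 mg/L.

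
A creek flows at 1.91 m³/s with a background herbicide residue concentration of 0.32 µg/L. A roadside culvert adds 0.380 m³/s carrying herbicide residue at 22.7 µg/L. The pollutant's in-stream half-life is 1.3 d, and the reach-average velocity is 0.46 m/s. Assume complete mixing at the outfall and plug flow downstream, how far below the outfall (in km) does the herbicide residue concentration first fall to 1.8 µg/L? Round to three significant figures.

Flow-weighted average: C = (1.910·0.3200 + 0.3800·22.70) / 2.290 = 9.237/2.290 = 4.034 µg/L.
Half-life 1.3 d → k = ln 2 / 1.3 = 0.5332 d⁻¹.
Set 4.034·exp(−k·t) = 1.8 → t = ln(4.034/1.8)/k = 130800 s = 36.32 h.
Distance = v·t = 0.46·130800 = 60150 m = 60.15 km.

60.1 km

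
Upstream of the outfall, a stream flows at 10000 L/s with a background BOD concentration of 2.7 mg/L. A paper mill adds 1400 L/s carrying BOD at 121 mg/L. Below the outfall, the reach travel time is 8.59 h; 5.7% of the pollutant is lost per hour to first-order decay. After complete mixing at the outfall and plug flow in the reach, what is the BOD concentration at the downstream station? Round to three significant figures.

10.4 mg/L

Flow-weighted average: C = (10000·2.700 + 1400·121.0) / 11400 = 196400/11400 = 17.23 mg/L.
5.7%/h lost → k = −ln(1 − 0.057) = 0.05869 h⁻¹.
After decay, C = 17.23 × e^(−kt) = 17.23 × 0.6040 = 10.41 mg/L.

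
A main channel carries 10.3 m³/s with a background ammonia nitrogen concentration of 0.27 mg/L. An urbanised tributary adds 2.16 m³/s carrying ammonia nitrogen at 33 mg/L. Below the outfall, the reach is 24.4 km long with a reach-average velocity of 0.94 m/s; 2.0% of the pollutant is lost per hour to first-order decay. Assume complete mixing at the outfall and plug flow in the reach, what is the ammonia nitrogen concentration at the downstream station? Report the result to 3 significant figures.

Flow-weighted average: C = (10.30·0.2700 + 2.160·33.00) / 12.46 = 74.06/12.46 = 5.944 mg/L.
Travel time t = 24.4·1000 / 0.94 = 25960 s = 7.210 h.
2.0%/h lost → k = −ln(1 − 0.02) = 0.02020 h⁻¹.
Decay over the reach: 5.944·exp(−kt) = 5.944·0.8644 = 5.138 mg/L.

5.14 mg/L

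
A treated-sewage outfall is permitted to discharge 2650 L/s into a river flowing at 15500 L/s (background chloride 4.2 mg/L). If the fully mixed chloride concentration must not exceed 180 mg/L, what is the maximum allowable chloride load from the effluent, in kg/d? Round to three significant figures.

277000 kg/d

Mass balance at the limit: 15500·4.200 + 2650·Cₑ = 18150·180 → Cₑ = 1208 mg/L.
2650 L/s = 2.650 m³/s. Load = 2.650 m³/s × 1208 g/m³ × 86 400 s/d = 276600 kg/d.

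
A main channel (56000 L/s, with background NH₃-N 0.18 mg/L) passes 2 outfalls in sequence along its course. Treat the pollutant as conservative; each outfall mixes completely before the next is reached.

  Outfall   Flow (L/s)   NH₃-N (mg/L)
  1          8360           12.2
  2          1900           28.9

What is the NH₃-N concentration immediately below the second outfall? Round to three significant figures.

2.52 mg/L

Outfall 1: combined Q = 64360 L/s; C = (56000·0.1800 + 8360·12.20)/64360 = 1.741 mg/L.
Outfall 2: combined Q = 66260 L/s; C = (64360·1.741 + 1900·28.90)/66260 = 2.520 mg/L.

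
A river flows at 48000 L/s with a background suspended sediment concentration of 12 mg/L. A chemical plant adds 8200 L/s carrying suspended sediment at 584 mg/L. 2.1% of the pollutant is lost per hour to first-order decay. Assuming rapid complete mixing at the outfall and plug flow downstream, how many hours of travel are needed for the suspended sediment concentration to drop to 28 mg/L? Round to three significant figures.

57.8 h

Mixed concentration C = ΣQC/ΣQ = (48000·12.00 + 8200·584.0) / 56200 = 5365000/56200 = 95.46 mg/L.
2.1%/h lost → k = −ln(1 − 0.021) = 0.02122 h⁻¹.
95.46·exp(−k·t) = 28 → t = ln(95.46/28)/k = 208000 s = 57.79 h.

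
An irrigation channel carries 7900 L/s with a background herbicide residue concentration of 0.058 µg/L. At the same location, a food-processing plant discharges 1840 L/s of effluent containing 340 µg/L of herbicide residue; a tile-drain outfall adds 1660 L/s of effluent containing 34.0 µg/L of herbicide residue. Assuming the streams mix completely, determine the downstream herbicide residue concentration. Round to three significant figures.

59.9 µg/L

Conservation of mass: C = (7900·0.05800 + 1840·340.0 + 1660·34.00) / 11400 = 682500/11400 = 59.87 µg/L.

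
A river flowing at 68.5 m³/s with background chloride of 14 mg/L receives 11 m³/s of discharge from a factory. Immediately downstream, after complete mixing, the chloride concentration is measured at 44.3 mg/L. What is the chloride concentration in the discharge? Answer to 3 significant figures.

Mass balance: 68.50·14.00 + 11.00·Cₑ = 79.50·44.30
→ Cₑ = (79.50·44.30 − 68.50·14.00) / 11.00 = 233.0 mg/L.

233 mg/L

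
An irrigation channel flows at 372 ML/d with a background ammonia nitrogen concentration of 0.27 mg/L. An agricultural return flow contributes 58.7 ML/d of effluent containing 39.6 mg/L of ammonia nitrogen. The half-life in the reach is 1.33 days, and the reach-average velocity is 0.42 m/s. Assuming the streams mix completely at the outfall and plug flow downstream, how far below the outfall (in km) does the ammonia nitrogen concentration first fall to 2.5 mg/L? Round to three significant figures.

56.5 km

Flow-weighted average: C = (372.0·0.2700 + 58.70·39.60) / 430.7 = 2425/430.7 = 5.630 mg/L.
Half-life 1.33 d → k = ln 2 / 1.33 = 0.5212 d⁻¹.
Set 5.630·exp(−k·t) = 2.5 → t = ln(5.630/2.5)/k = 134600 s = 37.39 h.
Distance = v·t = 0.42·134600 = 56530 m = 56.53 km.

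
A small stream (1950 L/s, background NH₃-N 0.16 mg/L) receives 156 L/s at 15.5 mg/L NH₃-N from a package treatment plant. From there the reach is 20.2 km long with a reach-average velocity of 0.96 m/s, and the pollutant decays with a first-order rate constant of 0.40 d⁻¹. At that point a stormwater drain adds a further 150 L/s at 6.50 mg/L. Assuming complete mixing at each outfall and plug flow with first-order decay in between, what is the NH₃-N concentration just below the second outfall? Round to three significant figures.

1.53 mg/L

Mixed concentration C = ΣQC/ΣQ = (1950·0.1600 + 156.0·15.50) / 2106 = 2730/2106 = 1.296 mg/L; combined flow 2106 L/s.
Travel time t = 20.2·1000 / 0.96 = 21040 s = 5.845 h.
Decay over the reach: 1.296·exp(−kt) = 1.296·0.9072 = 1.176 mg/L.
Second outfall: C = (2106·1.176 + 150.0·6.500)/2256 = 1.530 mg/L.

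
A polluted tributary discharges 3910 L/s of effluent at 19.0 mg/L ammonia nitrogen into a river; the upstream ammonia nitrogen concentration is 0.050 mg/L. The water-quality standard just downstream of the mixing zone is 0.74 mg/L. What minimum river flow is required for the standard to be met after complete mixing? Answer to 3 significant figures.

103000 L/s

Set C_mix = 0.74: (Q·0.05000 + 3910·19.00) / (Q + 3910) = 0.74
→ Q = 3910·(19.00 − 0.74)/(0.74 − 0.05000) = 103500 L/s.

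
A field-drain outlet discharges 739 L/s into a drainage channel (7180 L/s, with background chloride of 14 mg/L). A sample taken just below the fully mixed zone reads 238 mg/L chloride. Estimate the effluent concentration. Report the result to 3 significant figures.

Mass balance: 7180·14.00 + 739.0·Cₑ = 7919·238.0
→ Cₑ = (7919·238.0 − 7180·14.00) / 739.0 = 2414 mg/L.

2410 mg/L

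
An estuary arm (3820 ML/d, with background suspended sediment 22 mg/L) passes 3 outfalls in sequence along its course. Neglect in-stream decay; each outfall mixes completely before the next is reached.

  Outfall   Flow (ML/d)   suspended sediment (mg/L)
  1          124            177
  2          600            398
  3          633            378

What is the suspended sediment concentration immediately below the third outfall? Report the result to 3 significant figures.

113 mg/L

Below outfall 1: Q → 3944 ML/d, C = (3820·22.00 + 124.0·177.0)/3944 = 26.87 mg/L.
Below outfall 2: Q → 4544 ML/d, C = (3944·26.87 + 600.0·398.0)/4544 = 75.88 mg/L.
Below outfall 3: Q → 5177 ML/d, C = (4544·75.88 + 633.0·378.0)/5177 = 112.8 mg/L.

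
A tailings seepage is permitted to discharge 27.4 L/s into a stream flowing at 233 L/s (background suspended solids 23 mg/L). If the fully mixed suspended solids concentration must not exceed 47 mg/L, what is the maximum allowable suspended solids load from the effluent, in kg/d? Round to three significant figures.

594 kg/d

Mass balance at the limit: 233.0·23.00 + 27.40·Cₑ = 260.4·47 → Cₑ = 251.1 mg/L.
27.40 L/s = 0.02740 m³/s. Load = 0.02740 m³/s × 251.1 g/m³ × 86 400 s/d = 594.4 kg/d.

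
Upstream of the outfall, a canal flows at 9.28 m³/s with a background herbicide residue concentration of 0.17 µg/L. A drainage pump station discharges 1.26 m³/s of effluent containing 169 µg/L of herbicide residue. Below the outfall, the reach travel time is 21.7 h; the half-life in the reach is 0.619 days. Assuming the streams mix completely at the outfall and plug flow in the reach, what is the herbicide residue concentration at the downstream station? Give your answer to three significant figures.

Mixed concentration C = ΣQC/ΣQ = (9.280·0.1700 + 1.260·169.0) / 10.54 = 214.5/10.54 = 20.35 µg/L.
Half-life 0.619 d → k = ln 2 / 0.619 = 1.120 d⁻¹.
After decay, C = 20.35 × e^(−kt) = 20.35 × 0.3633 = 7.395 µg/L.

7.39 µg/L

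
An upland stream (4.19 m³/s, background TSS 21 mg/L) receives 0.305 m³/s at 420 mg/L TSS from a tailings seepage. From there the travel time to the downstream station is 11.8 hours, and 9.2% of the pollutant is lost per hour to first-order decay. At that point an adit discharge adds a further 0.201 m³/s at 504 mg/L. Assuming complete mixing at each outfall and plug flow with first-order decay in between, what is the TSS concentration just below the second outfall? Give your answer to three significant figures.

36.3 mg/L

Flow-weighted average: C = (4.190·21.00 + 0.3050·420.0) / 4.495 = 216.1/4.495 = 48.07 mg/L; combined flow 4.495 m³/s.
9.2%/h lost → k = −ln(1 − 0.092) = 0.09651 h⁻¹.
First-order decay: C = 48.07·exp(−k·t) = 48.07·0.3202 = 15.39 mg/L.
At the second outfall, C = (4.495·15.39 + 0.2010·504.0) / (4.495 + 0.2010) = 36.31 mg/L.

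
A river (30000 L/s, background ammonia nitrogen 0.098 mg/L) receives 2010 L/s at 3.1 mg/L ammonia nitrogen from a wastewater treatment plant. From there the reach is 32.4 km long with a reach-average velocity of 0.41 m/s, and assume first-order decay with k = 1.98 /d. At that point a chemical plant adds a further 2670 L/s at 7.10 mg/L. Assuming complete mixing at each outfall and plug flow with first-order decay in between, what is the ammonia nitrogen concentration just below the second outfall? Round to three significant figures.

0.590 mg/L

After mixing, C = (30000·0.09800 + 2010·3.100) / 32010 = 9171/32010 = 0.2865 mg/L; combined flow 32010 L/s.
Travel time t = 32.4·1000 / 0.41 = 79020 s = 21.95 h.
Applying C = C₀e^(−kt): 0.2865 × 0.1635 = 0.04684 mg/L.
Second outfall: C = (32010·0.04684 + 2670·7.100)/34680 = 0.5899 mg/L.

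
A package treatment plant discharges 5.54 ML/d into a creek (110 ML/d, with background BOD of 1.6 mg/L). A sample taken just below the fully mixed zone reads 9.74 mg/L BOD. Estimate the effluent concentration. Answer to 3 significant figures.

Mass balance: 110.0·1.600 + 5.540·Cₑ = 115.5·9.740
→ Cₑ = (115.5·9.740 − 110.0·1.600) / 5.540 = 171.4 mg/L.

171 mg/L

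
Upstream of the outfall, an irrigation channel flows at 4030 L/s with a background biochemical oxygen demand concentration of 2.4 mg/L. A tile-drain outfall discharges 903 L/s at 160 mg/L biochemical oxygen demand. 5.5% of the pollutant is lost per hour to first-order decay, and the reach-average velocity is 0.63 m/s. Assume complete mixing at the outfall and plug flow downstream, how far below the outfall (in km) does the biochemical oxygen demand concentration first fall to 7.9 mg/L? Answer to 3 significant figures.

55.1 km

After mixing, C = (4030·2.400 + 903.0·160.0) / 4933 = 154200/4933 = 31.25 mg/L.
5.5%/h lost → k = −ln(1 − 0.055) = 0.05657 h⁻¹.
Set 31.25·exp(−k·t) = 7.9 → t = ln(31.25/7.9)/k = 87510 s = 24.31 h.
Distance = v·t = 0.63·87510 = 55130 m = 55.13 km.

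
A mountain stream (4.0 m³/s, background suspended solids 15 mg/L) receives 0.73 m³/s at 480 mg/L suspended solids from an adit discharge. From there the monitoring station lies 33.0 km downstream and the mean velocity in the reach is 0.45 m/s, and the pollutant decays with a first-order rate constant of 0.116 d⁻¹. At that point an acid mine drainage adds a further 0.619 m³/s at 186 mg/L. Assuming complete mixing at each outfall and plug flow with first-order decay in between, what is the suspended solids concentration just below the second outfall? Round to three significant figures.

91.1 mg/L

Mass balance: C = (4.000·15.00 + 0.7300·480.0) / 4.730 = 410.4/4.730 = 86.77 mg/L; combined flow 4.730 m³/s.
Travel time t = 33.0·1000 / 0.45 = 73330 s = 20.37 h.
Decay over the reach: 86.77·exp(−kt) = 86.77·0.9062 = 78.63 mg/L.
At the second outfall, C = (4.730·78.63 + 0.6190·186.0) / (4.730 + 0.6190) = 91.05 mg/L.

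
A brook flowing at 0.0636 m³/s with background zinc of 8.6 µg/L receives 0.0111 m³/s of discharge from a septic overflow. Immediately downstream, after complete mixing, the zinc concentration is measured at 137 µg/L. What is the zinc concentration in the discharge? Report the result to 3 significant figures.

Mass balance: 0.06360·8.600 + 0.01110·Cₑ = 0.07470·137.0
→ Cₑ = (0.07470·137.0 − 0.06360·8.600) / 0.01110 = 872.7 µg/L.

873 µg/L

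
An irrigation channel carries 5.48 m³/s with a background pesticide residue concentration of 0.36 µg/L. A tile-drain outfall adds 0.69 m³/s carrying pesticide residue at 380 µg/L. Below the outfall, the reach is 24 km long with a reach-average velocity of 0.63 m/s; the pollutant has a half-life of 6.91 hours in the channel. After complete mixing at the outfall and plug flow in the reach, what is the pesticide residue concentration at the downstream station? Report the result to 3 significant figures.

14.8 µg/L

Flow-weighted average: C = (5.480·0.3600 + 0.6900·380.0) / 6.170 = 264.2/6.170 = 42.82 µg/L.
Travel time t = 24·1000 / 0.63 = 38100 s = 10.58 h.
Half-life 6.91 h → k = ln 2 / 6.91 = 0.1003 h⁻¹ = 2.407 d⁻¹.
Decay over the reach: 42.82·exp(−kt) = 42.82·0.3459 = 14.81 µg/L.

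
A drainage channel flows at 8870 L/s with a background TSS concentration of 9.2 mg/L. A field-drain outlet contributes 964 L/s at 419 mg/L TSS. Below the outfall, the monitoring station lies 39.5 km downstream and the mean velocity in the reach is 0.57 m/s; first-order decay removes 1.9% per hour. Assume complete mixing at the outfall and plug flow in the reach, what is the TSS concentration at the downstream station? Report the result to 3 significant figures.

Flow-weighted average: C = (8870·9.200 + 964.0·419.0) / 9834 = 485500/9834 = 49.37 mg/L.
Travel time t = 39.5·1000 / 0.57 = 69300 s = 19.25 h.
1.9%/h lost → k = −ln(1 − 0.019) = 0.01918 h⁻¹.
Decay over the reach: 49.37·exp(−kt) = 49.37·0.6912 = 34.13 mg/L.

34.1 mg/L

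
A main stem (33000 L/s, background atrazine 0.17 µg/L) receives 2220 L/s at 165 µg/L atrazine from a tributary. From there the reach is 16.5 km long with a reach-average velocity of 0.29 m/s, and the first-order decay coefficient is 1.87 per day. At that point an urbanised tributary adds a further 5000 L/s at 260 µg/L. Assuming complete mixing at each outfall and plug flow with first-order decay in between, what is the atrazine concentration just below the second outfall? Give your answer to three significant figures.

35.0 µg/L

Mixed concentration C = ΣQC/ΣQ = (33000·0.1700 + 2220·165.0) / 35220 = 371900/35220 = 10.56 µg/L; combined flow 35220 L/s.
Travel time t = 16.5·1000 / 0.29 = 56900 s = 15.80 h.
After decay, C = 10.56 × e^(−kt) = 10.56 × 0.2919 = 3.082 µg/L.
At the second outfall, C = (35220·3.082 + 5000·260.0) / (35220 + 5000) = 35.02 µg/L.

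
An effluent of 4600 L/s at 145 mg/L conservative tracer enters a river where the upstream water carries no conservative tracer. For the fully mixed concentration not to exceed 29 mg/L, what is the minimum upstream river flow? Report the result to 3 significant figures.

18400 L/s

Set C_mix = 29: (Q·0 + 4600·145.0) / (Q + 4600) = 29
→ Q = 4600·(145.0 − 29)/(29 − 0) = 18400 L/s.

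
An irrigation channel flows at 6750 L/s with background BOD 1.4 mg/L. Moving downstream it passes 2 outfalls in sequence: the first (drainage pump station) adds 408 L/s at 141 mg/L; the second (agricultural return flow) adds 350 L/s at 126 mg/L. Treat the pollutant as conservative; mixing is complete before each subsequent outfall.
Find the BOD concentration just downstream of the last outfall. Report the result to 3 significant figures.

14.8 mg/L

Outfall 1: combined Q = 7158 L/s; C = (6750·1.400 + 408.0·141.0)/7158 = 9.357 mg/L.
Outfall 2: combined Q = 7508 L/s; C = (7158·9.357 + 350.0·126.0)/7508 = 14.79 mg/L.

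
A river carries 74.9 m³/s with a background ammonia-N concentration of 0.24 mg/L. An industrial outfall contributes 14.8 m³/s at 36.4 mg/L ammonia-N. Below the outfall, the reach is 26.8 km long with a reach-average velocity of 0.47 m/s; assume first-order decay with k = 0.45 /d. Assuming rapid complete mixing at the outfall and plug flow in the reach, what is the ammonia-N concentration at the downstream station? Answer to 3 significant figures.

4.61 mg/L

Flow-weighted average: C = (74.90·0.2400 + 14.80·36.40) / 89.70 = 556.7/89.70 = 6.206 mg/L.
Travel time t = 26.8·1000 / 0.47 = 57020 s = 15.84 h.
First-order decay: C = 6.206·exp(−k·t) = 6.206·0.7431 = 4.612 mg/L.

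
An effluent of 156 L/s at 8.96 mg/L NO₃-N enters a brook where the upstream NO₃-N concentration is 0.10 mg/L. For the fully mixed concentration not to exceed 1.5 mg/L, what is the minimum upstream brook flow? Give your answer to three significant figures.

Set C_mix = 1.5: (Q·0.1000 + 156.0·8.960) / (Q + 156.0) = 1.5
→ Q = 156.0·(8.960 − 1.5)/(1.5 − 0.1000) = 831.3 L/s.

831 L/s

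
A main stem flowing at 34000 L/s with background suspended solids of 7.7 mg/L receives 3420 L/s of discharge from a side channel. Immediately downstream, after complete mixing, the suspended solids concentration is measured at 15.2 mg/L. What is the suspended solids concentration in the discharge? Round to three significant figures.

89.8 mg/L

Mass balance: 34000·7.700 + 3420·Cₑ = 37420·15.20
→ Cₑ = (37420·15.20 − 34000·7.700) / 3420 = 89.76 mg/L.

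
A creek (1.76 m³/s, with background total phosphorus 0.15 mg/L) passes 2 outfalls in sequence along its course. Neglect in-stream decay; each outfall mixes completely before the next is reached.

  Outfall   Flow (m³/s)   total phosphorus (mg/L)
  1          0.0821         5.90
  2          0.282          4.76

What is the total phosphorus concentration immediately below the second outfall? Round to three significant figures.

0.984 mg/L

After outfall 1: Q = 1.760 + 0.08210 = 1.842 m³/s; C = (1.760·0.1500 + 0.08210·5.900)/1.842 = 0.4063 mg/L.
After outfall 2: Q = 1.842 + 0.2820 = 2.124 m³/s; C = (1.842·0.4063 + 0.2820·4.760)/2.124 = 0.9843 mg/L.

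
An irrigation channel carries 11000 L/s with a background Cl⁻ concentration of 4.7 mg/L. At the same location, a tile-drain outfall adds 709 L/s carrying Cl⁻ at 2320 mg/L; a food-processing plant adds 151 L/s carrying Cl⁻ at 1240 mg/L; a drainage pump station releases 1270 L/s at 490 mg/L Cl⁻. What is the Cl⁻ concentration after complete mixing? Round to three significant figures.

191 mg/L

Conservation of mass: C = (11000·4.700 + 709.0·2320 + 151.0·1240 + 1270·490.0) / 13130 = 2506000/13130 = 190.9 mg/L.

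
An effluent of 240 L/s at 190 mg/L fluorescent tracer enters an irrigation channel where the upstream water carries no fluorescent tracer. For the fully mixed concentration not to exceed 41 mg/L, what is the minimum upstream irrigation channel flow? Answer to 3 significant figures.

Set C_mix = 41: (Q·0 + 240.0·190.0) / (Q + 240.0) = 41
→ Q = 240.0·(190.0 − 41)/(41 − 0) = 872.2 L/s.

872 L/s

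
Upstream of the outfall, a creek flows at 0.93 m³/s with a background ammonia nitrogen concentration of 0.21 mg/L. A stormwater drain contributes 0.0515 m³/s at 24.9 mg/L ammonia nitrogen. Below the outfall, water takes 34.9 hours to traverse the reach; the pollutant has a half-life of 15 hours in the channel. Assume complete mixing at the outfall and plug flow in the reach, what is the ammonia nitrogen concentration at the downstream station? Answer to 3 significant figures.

Mixed concentration C = ΣQC/ΣQ = (0.9300·0.2100 + 0.05150·24.90) / 0.9815 = 1.478/0.9815 = 1.506 mg/L.
Half-life 15 h → k = ln 2 / 15 = 0.04621 h⁻¹ = 1.109 d⁻¹.
Applying C = C₀e^(−kt): 1.506 × 0.1993 = 0.3001 mg/L.

0.300 mg/L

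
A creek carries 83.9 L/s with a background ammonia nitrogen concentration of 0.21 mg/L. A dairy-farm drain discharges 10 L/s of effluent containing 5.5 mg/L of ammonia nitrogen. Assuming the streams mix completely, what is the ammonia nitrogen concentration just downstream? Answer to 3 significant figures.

0.773 mg/L

Conservation of mass: C = (83.90·0.2100 + 10.00·5.500) / 93.90 = 72.62/93.90 = 0.7734 mg/L.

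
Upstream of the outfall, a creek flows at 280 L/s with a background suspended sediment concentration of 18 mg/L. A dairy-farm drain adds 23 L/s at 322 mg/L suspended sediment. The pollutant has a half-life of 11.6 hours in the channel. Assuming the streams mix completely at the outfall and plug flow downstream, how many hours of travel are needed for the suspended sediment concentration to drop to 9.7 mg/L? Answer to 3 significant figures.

After mixing, C = (280.0·18.00 + 23.00·322.0) / 303.0 = 12450/303.0 = 41.08 mg/L.
Half-life 11.6 h → k = ln 2 / 11.6 = 0.05975 h⁻¹ = 1.434 d⁻¹.
41.08·exp(−k·t) = 9.7 → t = ln(41.08/9.7)/k = 86950 s = 24.15 h.

24.2 h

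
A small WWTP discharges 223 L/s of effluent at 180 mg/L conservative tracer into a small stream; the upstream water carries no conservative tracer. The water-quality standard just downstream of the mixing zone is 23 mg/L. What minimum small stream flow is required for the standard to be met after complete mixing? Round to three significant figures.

1520 L/s

Set C_mix = 23: (Q·0 + 223.0·180.0) / (Q + 223.0) = 23
→ Q = 223.0·(180.0 − 23)/(23 − 0) = 1522 L/s.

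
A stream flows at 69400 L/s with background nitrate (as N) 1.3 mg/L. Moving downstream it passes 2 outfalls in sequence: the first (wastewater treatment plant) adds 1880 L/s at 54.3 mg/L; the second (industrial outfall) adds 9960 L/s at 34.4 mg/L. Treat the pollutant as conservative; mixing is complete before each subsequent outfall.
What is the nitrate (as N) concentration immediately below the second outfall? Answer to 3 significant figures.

Outfall 1: combined Q = 71280 L/s; C = (69400·1.300 + 1880·54.30)/71280 = 2.698 mg/L.
Outfall 2: combined Q = 81240 L/s; C = (71280·2.698 + 9960·34.40)/81240 = 6.585 mg/L.

6.58 mg/L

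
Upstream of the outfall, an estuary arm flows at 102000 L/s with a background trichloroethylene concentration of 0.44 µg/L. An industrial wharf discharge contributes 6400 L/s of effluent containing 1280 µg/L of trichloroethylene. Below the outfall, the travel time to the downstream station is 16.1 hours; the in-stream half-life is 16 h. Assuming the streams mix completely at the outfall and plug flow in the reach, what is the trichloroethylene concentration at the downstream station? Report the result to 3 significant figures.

Flow-weighted average: C = (102000·0.4400 + 6400·1280) / 108400 = 8237000/108400 = 75.99 µg/L.
Half-life 16 h → k = ln 2 / 16 = 0.04332 h⁻¹ = 1.040 d⁻¹.
Applying C = C₀e^(−kt): 75.99 × 0.4978 = 37.83 µg/L.

37.8 µg/L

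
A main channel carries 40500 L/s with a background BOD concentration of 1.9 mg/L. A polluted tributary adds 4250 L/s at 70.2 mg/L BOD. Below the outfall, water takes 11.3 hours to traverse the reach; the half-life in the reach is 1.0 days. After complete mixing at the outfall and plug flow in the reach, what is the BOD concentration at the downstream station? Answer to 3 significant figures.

After mixing, C = (40500·1.900 + 4250·70.20) / 44750 = 375300/44750 = 8.387 mg/L.
Half-life 1.0 d → k = ln 2 / 1.0 = 0.6931 d⁻¹.
Decay over the reach: 8.387·exp(−kt) = 8.387·0.7215 = 6.051 mg/L.

6.05 mg/L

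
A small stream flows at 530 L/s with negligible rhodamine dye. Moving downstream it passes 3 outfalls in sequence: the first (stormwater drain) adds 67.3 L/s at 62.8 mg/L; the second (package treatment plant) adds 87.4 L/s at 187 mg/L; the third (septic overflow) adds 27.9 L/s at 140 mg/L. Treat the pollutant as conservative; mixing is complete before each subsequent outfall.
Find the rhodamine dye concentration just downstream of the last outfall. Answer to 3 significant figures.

34.3 mg/L

Outfall 1: combined Q = 597.3 L/s; C = (530.0·0 + 67.30·62.80)/597.3 = 7.076 mg/L.
Outfall 2: combined Q = 684.7 L/s; C = (597.3·7.076 + 87.40·187.0)/684.7 = 30.04 mg/L.
Outfall 3: combined Q = 712.6 L/s; C = (684.7·30.04 + 27.90·140.0)/712.6 = 34.35 mg/L.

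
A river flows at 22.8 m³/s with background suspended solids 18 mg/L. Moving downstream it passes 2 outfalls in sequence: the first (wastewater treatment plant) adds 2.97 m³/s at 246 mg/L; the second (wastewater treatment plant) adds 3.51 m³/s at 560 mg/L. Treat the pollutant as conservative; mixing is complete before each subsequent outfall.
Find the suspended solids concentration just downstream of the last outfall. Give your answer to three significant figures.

Below outfall 1: Q → 25.77 m³/s, C = (22.80·18.00 + 2.970·246.0)/25.77 = 44.28 mg/L.
Below outfall 2: Q → 29.28 m³/s, C = (25.77·44.28 + 3.510·560.0)/29.28 = 106.1 mg/L.

106 mg/L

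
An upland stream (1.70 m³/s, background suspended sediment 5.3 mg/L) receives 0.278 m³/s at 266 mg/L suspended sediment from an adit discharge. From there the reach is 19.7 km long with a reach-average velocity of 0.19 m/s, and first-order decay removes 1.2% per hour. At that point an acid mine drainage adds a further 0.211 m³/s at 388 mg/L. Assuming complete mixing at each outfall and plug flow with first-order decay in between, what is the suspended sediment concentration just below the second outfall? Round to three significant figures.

Conservation of mass: C = (1.700·5.300 + 0.2780·266.0) / 1.978 = 82.96/1.978 = 41.94 mg/L; combined flow 1.978 m³/s.
Travel time t = 19.7·1000 / 0.19 = 103700 s = 28.80 h.
1.2%/h lost → k = −ln(1 − 0.012) = 0.01207 h⁻¹.
After decay, C = 41.94 × e^(−kt) = 41.94 × 0.7063 = 29.62 mg/L.
Second outfall: C = (1.978·29.62 + 0.2110·388.0)/2.189 = 64.17 mg/L.

64.2 mg/L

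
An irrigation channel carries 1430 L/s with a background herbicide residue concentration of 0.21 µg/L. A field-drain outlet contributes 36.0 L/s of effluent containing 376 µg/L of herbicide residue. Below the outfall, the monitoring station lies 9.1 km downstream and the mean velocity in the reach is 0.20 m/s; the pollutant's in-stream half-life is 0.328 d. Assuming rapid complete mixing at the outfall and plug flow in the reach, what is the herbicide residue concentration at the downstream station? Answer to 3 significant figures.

3.10 µg/L

Mass balance: C = (1430·0.2100 + 36.00·376.0) / 1466 = 13840/1466 = 9.438 µg/L.
Travel time t = 9.1·1000 / 0.20 = 45500 s = 12.64 h.
Half-life 0.328 d → k = ln 2 / 0.328 = 2.113 d⁻¹.
After decay, C = 9.438 × e^(−kt) = 9.438 × 0.3286 = 3.101 µg/L.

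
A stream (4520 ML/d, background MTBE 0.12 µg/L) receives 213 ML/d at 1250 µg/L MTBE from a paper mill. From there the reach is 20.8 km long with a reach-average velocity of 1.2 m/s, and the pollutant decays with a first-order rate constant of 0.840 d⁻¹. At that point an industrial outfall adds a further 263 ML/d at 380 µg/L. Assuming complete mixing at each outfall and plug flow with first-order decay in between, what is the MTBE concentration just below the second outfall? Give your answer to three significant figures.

65.1 µg/L

Conservation of mass: C = (4520·0.1200 + 213.0·1250) / 4733 = 266800/4733 = 56.37 µg/L; combined flow 4733 ML/d.
Travel time t = 20.8·1000 / 1.2 = 17330 s = 4.815 h.
Decay over the reach: 56.37·exp(−kt) = 56.37·0.8449 = 47.63 µg/L.
Second outfall: C = (4733·47.63 + 263.0·380.0)/4996 = 65.12 µg/L.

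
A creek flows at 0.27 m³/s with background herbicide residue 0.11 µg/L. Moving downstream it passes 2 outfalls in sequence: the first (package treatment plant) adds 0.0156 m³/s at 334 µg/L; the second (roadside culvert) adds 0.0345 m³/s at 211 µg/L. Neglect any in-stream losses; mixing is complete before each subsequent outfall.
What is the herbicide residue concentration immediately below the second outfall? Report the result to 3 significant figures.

39.1 µg/L

Below outfall 1: Q → 0.2856 m³/s, C = (0.2700·0.1100 + 0.01560·334.0)/0.2856 = 18.35 µg/L.
Below outfall 2: Q → 0.3201 m³/s, C = (0.2856·18.35 + 0.03450·211.0)/0.3201 = 39.11 µg/L.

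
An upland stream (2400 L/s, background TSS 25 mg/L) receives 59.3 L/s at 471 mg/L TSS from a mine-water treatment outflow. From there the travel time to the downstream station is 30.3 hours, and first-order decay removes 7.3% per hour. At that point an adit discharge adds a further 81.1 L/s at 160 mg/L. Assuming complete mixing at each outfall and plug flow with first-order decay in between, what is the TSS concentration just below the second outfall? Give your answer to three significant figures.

Mixed concentration C = ΣQC/ΣQ = (2400·25.00 + 59.30·471.0) / 2459 = 87930/2459 = 35.75 mg/L; combined flow 2459 L/s.
7.3%/h lost → k = −ln(1 − 0.073) = 0.07580 h⁻¹.
After decay, C = 35.75 × e^(−kt) = 35.75 × 0.1006 = 3.596 mg/L.
At the second outfall, C = (2459·3.596 + 81.10·160.0) / (2459 + 81.10) = 8.589 mg/L.

8.59 mg/L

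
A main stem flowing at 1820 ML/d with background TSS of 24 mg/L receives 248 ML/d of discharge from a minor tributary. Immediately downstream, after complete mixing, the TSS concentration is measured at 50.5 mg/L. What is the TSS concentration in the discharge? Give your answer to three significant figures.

245 mg/L

Mass balance: 1820·24.00 + 248.0·Cₑ = 2068·50.50
→ Cₑ = (2068·50.50 − 1820·24.00) / 248.0 = 245.0 mg/L.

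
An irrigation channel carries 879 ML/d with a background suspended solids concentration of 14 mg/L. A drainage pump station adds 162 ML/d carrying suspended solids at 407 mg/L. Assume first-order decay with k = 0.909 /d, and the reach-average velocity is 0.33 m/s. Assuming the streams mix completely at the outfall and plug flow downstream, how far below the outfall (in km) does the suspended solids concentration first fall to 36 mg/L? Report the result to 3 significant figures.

Mass balance: C = (879.0·14.00 + 162.0·407.0) / 1041 = 78240/1041 = 75.16 mg/L.
Set 75.16·exp(−k·t) = 36 → t = ln(75.16/36)/k = 69960 s = 19.43 h.
Distance = v·t = 0.33·69960 = 23090 m = 23.09 km.

23.1 km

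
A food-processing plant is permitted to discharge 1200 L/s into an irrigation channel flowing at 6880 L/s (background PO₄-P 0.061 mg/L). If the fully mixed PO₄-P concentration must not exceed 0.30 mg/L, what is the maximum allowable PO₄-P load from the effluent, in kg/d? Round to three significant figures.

173 kg/d

Mass balance at the limit: 6880·0.06100 + 1200·Cₑ = 8080·0.30 → Cₑ = 1.670 mg/L.
1200 L/s = 1.200 m³/s. Load = 1.200 m³/s × 1.670 g/m³ × 86 400 s/d = 173.2 kg/d.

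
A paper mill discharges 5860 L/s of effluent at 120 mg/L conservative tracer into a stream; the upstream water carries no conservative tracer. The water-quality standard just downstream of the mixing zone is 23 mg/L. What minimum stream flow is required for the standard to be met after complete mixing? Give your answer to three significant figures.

24700 L/s

Set C_mix = 23: (Q·0 + 5860·120.0) / (Q + 5860) = 23
→ Q = 5860·(120.0 − 23)/(23 − 0) = 24710 L/s.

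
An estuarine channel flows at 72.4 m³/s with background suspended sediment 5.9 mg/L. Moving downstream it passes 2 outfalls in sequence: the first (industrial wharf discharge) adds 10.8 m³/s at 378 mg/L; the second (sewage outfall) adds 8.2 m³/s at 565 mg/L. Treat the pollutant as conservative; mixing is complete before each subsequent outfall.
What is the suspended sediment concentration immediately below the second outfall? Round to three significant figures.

Below outfall 1: Q → 83.20 m³/s, C = (72.40·5.900 + 10.80·378.0)/83.20 = 54.20 mg/L.
Below outfall 2: Q → 91.40 m³/s, C = (83.20·54.20 + 8.200·565.0)/91.40 = 100.0 mg/L.

100 mg/L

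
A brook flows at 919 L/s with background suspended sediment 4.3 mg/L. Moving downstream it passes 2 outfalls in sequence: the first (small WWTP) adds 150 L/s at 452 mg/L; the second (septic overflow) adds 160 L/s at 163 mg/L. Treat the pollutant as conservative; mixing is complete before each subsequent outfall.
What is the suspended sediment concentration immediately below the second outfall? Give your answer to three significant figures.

Below outfall 1: Q → 1069 L/s, C = (919.0·4.300 + 150.0·452.0)/1069 = 67.12 mg/L.
Below outfall 2: Q → 1229 L/s, C = (1069·67.12 + 160.0·163.0)/1229 = 79.60 mg/L.

79.6 mg/L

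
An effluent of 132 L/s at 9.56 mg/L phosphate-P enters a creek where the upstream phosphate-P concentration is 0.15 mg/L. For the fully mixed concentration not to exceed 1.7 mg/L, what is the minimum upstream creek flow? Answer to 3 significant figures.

669 L/s

Set C_mix = 1.7: (Q·0.1500 + 132.0·9.560) / (Q + 132.0) = 1.7
→ Q = 132.0·(9.560 − 1.7)/(1.7 − 0.1500) = 669.4 L/s.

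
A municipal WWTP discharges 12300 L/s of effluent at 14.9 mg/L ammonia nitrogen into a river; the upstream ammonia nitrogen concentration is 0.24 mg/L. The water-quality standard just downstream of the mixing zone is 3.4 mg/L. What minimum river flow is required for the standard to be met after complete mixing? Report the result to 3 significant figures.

Set C_mix = 3.4: (Q·0.2400 + 12300·14.90) / (Q + 12300) = 3.4
→ Q = 12300·(14.90 − 3.4)/(3.4 − 0.2400) = 44760 L/s.

44800 L/s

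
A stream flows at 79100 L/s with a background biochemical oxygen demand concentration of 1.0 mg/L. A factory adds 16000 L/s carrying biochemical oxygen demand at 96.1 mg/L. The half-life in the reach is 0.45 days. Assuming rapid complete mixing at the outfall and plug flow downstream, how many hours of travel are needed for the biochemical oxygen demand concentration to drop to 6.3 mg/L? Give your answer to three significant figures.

15.5 h

Flow-weighted average: C = (79100·1.000 + 16000·96.10) / 95100 = 1617000/95100 = 17.00 mg/L.
Half-life 0.45 d → k = ln 2 / 0.45 = 1.540 d⁻¹.
17.00·exp(−k·t) = 6.3 → t = ln(17.00/6.3)/k = 55680 s = 15.47 h.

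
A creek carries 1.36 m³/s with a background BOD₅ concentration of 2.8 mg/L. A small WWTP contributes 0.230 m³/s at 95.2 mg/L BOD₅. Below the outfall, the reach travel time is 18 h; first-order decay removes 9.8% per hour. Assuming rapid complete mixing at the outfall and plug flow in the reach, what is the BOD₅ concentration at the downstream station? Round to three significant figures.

Conservation of mass: C = (1.360·2.800 + 0.2300·95.20) / 1.590 = 25.70/1.590 = 16.17 mg/L.
9.8%/h lost → k = −ln(1 − 0.098) = 0.1031 h⁻¹.
Applying C = C₀e^(−kt): 16.17 × 0.1562 = 2.525 mg/L.

2.53 mg/L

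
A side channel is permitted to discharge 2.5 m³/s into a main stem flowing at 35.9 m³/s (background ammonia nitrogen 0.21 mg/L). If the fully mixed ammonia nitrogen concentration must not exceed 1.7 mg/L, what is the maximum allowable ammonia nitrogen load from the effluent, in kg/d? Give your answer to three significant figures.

4990 kg/d

Mass balance at the limit: 35.90·0.2100 + 2.500·Cₑ = 38.40·1.7 → Cₑ = 23.10 mg/L.
Load = 2.500 m³/s × 23.10 g/m³ × 86 400 s/d = 4989 kg/d.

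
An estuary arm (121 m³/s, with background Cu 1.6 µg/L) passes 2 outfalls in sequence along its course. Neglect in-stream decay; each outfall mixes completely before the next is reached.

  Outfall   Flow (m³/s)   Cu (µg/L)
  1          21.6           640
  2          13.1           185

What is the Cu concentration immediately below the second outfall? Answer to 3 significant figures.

106 µg/L

Below outfall 1: Q → 142.6 m³/s, C = (121.0·1.600 + 21.60·640.0)/142.6 = 98.30 µg/L.
Below outfall 2: Q → 155.7 m³/s, C = (142.6·98.30 + 13.10·185.0)/155.7 = 105.6 µg/L.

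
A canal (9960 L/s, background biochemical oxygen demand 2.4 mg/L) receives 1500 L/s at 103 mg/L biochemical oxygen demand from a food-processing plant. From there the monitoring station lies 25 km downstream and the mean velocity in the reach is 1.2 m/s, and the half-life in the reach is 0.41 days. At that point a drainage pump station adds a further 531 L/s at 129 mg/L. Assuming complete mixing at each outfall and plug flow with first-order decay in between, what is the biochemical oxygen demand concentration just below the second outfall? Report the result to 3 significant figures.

15.6 mg/L

Mixed concentration C = ΣQC/ΣQ = (9960·2.400 + 1500·103.0) / 11460 = 178400/11460 = 15.57 mg/L; combined flow 11460 L/s.
Travel time t = 25·1000 / 1.2 = 20830 s = 5.787 h.
Half-life 0.41 d → k = ln 2 / 0.41 = 1.691 d⁻¹.
First-order decay: C = 15.57·exp(−k·t) = 15.57·0.6652 = 10.36 mg/L.
Second outfall: C = (11460·10.36 + 531.0·129.0)/11990 = 15.61 mg/L.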